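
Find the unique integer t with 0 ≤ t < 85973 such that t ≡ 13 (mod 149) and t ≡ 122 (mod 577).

53206

149⁻¹ mod 577: 149·395 ≡ 1 (mod 577), so 149⁻¹ ≡ 395.
t = 13 + 149·((122 − 13)·395 mod 577) = 13 + 149·357 = 53206.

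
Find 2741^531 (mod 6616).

6189

531 in binary is 1000010011, i.e. 531 = 512 + 16 + 2 + 1.
2741^1 ≡ 2741 (mod 6616)
2741^2 ≡ 2741^2 = 7513081 ≡ 3921 (mod 6616)
2741^4 ≡ 3921^2 = 15374241 ≡ 5273 (mod 6616)
2741^8 ≡ 5273^2 = 27804529 ≡ 4097 (mod 6616)
2741^16 ≡ 4097^2 = 16785409 ≡ 617 (mod 6616)
2741^32 ≡ 617^2 = 380689 ≡ 3577 (mod 6616)
2741^64 ≡ 3577^2 = 12794929 ≡ 6201 (mod 6616)
2741^128 ≡ 6201^2 = 38452401 ≡ 209 (mod 6616)
2741^256 ≡ 209^2 = 43681 ≡ 3985 (mod 6616)
2741^512 ≡ 3985^2 = 15880225 ≡ 1825 (mod 6616)
2741^531 = 2741^512 * 2741^16 * 2741^2 * 2741^1 ≡ 1825 * 617 * 3921 * 2741 (mod 6616).
Accumulate the product:
1825 * 617 = 1126025 ≡ 1305
1305 * 3921 = 5116905 ≡ 2737
2737 * 2741 = 7502117 ≡ 6189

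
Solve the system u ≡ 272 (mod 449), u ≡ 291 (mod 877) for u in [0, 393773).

449⁻¹ mod 877: 449*543 ≡ 1 (mod 877), so 449⁻¹ ≡ 543.
u = 272 + 449*((291 − 272)*543 mod 877) = 272 + 449*670 = 301102.

301102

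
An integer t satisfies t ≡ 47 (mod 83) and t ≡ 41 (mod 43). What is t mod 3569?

83⁻¹ mod 43: 83×14 ≡ 1 (mod 43), so 83⁻¹ ≡ 14.
t = 47 + 83×((41 − 47)×14 mod 43) = 47 + 83×2 = 213.

213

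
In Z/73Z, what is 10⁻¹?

22

By the extended Euclidean algorithm:
73 = 7×10 + 3
10 = 3×3 + 1
3 = 3×1 + 0
gcd(10, 73) = 1, so the inverse exists.
Bézout: 1 = −3×73 + 22×10.
So 10⁻¹ ≡ 22 (mod 73).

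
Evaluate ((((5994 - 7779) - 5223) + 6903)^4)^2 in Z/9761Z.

5994 - 7779 = -1785 ≡ 7976 (mod 9761)
7976 - 5223 = 2753
2753 + 6903 = 9656
(9656)^4 ≡ 6653 (mod 9761)
(6653)^2 ≡ 6035 (mod 9761)

6035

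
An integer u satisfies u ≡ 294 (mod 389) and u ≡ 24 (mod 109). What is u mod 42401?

389⁻¹ mod 109: 389×51 ≡ 1 (mod 109), so 389⁻¹ ≡ 51.
u = 294 + 389×((24 − 294)×51 mod 109) = 294 + 389×73 = 28691.

28691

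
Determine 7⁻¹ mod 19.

11

By the extended Euclidean algorithm:
19 = 2*7 + 5
7 = 1*5 + 2
5 = 2*2 + 1
2 = 2*1 + 0
gcd(7, 19) = 1, so the inverse exists.
Back-substitute for 1:
1 = 1*5 − 2*2
  = −2*7 + 3*5
  = 3*19 − 8*7
So 7⁻¹ ≡ −8 ≡ 11 (mod 19).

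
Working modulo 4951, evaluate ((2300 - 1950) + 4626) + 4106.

2300 - 1950 = 350
350 + 4626 = 4976 ≡ 25 (mod 4951)
25 + 4106 = 4131

4131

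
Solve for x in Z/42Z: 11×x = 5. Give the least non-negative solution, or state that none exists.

gcd(11, 42) = 1, so a unique solution mod 42 exists.
11⁻¹ ≡ 23 (mod 42).
x ≡ 23×5 ≡ 31 (mod 42).

31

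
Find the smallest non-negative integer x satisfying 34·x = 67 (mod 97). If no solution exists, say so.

gcd(34, 97) = 1, so a unique solution mod 97 exists.
34⁻¹ ≡ 20 (mod 97).
x ≡ 20·67 ≡ 79 (mod 97).

79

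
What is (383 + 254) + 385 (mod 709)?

383 + 254 = 637
637 + 385 = 1022 ≡ 313 (mod 709)

313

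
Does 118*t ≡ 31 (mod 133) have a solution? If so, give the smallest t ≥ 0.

60

gcd(118, 133) = 1, so a unique solution mod 133 exists.
118⁻¹ ≡ 62 (mod 133).
t ≡ 62*31 ≡ 60 (mod 133).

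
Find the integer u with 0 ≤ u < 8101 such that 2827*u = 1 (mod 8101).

Apply the Euclidean algorithm and back-substitute:
8101 = 2·2827 + 2447
2827 = 1·2447 + 380
2447 = 6·380 + 167
380 = 2·167 + 46
167 = 3·46 + 29
46 = 1·29 + 17
29 = 1·17 + 12
17 = 1·12 + 5
12 = 2·5 + 2
5 = 2·2 + 1
2 = 2·1 + 0
gcd(2827, 8101) = 1, so the inverse exists.
Bézout: 1 = −1168·8101 + 3347·2827.
So 2827⁻¹ ≡ 3347 (mod 8101).

3347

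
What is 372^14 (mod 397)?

By square-and-multiply:
14 in binary is 1110, i.e. 14 = 8 + 4 + 2.
372^1 ≡ 372 (mod 397)
372^2 ≡ 372^2 = 138384 ≡ 228 (mod 397)
372^4 ≡ 228^2 = 51984 ≡ 374 (mod 397)
372^8 ≡ 374^2 = 139876 ≡ 132 (mod 397)
372^14 = 372^8 · 372^4 · 372^2 ≡ 132 · 374 · 228 (mod 397).
Accumulate the product:
132 · 374 = 49368 ≡ 140
140 · 228 = 31920 ≡ 160

160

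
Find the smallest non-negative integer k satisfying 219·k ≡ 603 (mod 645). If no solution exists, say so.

97

gcd(219, 645) = 3, and 3 | 603, so solutions exist.
Divide through by 3: 73·k mod 215 = 201.
73⁻¹ ≡ 162 (mod 215).
k ≡ 162·201 ≡ 97 (mod 215).
The smallest non-negative solution is k = 97.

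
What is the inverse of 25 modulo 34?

34 = 1·25 + 9
25 = 2·9 + 7
9 = 1·7 + 2
7 = 3·2 + 1
2 = 2·1 + 0
gcd(25, 34) = 1, so the inverse exists.
Bézout: 1 = −11·34 + 15·25.
So 25⁻¹ ≡ 15 (mod 34).

15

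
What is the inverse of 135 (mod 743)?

732

Apply the Euclidean algorithm and back-substitute:
743 = 5·135 + 68
135 = 1·68 + 67
68 = 1·67 + 1
67 = 67·1 + 0
gcd(135, 743) = 1, so the inverse exists.
Back-substitute for 1:
1 = 1·68 − 1·67
  = −1·135 + 2·68
  = 2·743 − 11·135
So 135⁻¹ ≡ −11 ≡ 732 (mod 743).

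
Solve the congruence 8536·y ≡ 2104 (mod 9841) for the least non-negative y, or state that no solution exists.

3422

gcd(8536, 9841) = 1, so a unique solution mod 9841 exists.
8536⁻¹ ≡ 460 (mod 9841).
y ≡ 460·2104 ≡ 3422 (mod 9841).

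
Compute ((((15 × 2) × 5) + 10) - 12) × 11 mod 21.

15 × 2 = 30 ≡ 9 (mod 21)
9 × 5 = 45 ≡ 3 (mod 21)
3 + 10 = 13
13 - 12 = 1
1 × 11 = 11

11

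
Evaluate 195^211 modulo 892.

Compute successive squares:
211 in binary is 11010011, i.e. 211 = 128 + 64 + 16 + 2 + 1.
195^1 ≡ 195 (mod 892)
195^2 ≡ 195^2 = 38025 ≡ 561 (mod 892)
195^4 ≡ 561^2 = 314721 ≡ 737 (mod 892)
195^8 ≡ 737^2 = 543169 ≡ 833 (mod 892)
195^16 ≡ 833^2 = 693889 ≡ 805 (mod 892)
195^32 ≡ 805^2 = 648025 ≡ 433 (mod 892)
195^64 ≡ 433^2 = 187489 ≡ 169 (mod 892)
195^128 ≡ 169^2 = 28561 ≡ 17 (mod 892)
195^211 = 195^128 · 195^64 · 195^16 · 195^2 · 195^1 ≡ 17 · 169 · 805 · 561 · 195 (mod 892).
Accumulate the product:
17 · 169 = 2873 ≡ 197
197 · 805 = 158585 ≡ 701
701 · 561 = 393261 ≡ 781
781 · 195 = 152295 ≡ 655

655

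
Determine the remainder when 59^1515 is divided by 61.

Using repeated squaring:
1515 in binary is 10111101011, i.e. 1515 = 1024 + 256 + 128 + 64 + 32 + 8 + 2 + 1.
59^1 ≡ 59 (mod 61)
59^2 ≡ 59^2 = 3481 ≡ 4 (mod 61)
59^4 ≡ 4^2 = 16 (mod 61)
59^8 ≡ 16^2 = 256 ≡ 12 (mod 61)
59^16 ≡ 12^2 = 144 ≡ 22 (mod 61)
59^32 ≡ 22^2 = 484 ≡ 57 (mod 61)
59^64 ≡ 57^2 = 3249 ≡ 16 (mod 61)
59^128 ≡ 16^2 = 256 ≡ 12 (mod 61)
59^256 ≡ 12^2 = 144 ≡ 22 (mod 61)
59^512 ≡ 22^2 = 484 ≡ 57 (mod 61)
59^1024 ≡ 57^2 = 3249 ≡ 16 (mod 61)
59^1515 = 59^1024 × 59^256 × 59^128 × 59^64 × 59^32 × 59^8 × 59^2 × 59^1 ≡ 16 × 22 × 12 × 16 × 57 × 12 × 4 × 59 (mod 61).
Accumulate the product:
16 × 22 = 352 ≡ 47
47 × 12 = 564 ≡ 15
15 × 16 = 240 ≡ 57
57 × 57 = 3249 ≡ 16
16 × 12 = 192 ≡ 9
9 × 4 = 36
36 × 59 = 2124 ≡ 50

50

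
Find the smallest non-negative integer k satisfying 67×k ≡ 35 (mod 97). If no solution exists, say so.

gcd(67, 97) = 1, so a unique solution mod 97 exists.
67⁻¹ ≡ 42 (mod 97).
k ≡ 42×35 ≡ 15 (mod 97).

15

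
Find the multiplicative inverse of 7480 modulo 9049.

3570

9049 = 1·7480 + 1569
7480 = 4·1569 + 1204
1569 = 1·1204 + 365
1204 = 3·365 + 109
365 = 3·109 + 38
109 = 2·38 + 33
38 = 1·33 + 5
33 = 6·5 + 3
5 = 1·3 + 2
3 = 1·2 + 1
2 = 2·1 + 0
gcd(7480, 9049) = 1, so the inverse exists.
Bézout: 1 = −2951·9049 + 3570·7480.
So 7480⁻¹ ≡ 3570 (mod 9049).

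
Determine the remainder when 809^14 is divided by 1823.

Compute successive squares:
14 in binary is 1110, i.e. 14 = 8 + 4 + 2.
809^1 ≡ 809 (mod 1823)
809^2 ≡ 809^2 = 654481 ≡ 24 (mod 1823)
809^4 ≡ 24^2 = 576 (mod 1823)
809^8 ≡ 576^2 = 331776 ≡ 1813 (mod 1823)
809^14 = 809^8 × 809^4 × 809^2 ≡ 1813 × 576 × 24 (mod 1823).
Accumulate the product:
1813 × 576 = 1044288 ≡ 1532
1532 × 24 = 36768 ≡ 308

308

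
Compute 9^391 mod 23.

By square-and-multiply:
391 in binary is 110000111, i.e. 391 = 256 + 128 + 4 + 2 + 1.
9^1 ≡ 9 (mod 23)
9^2 ≡ 9^2 = 81 ≡ 12 (mod 23)
9^4 ≡ 12^2 = 144 ≡ 6 (mod 23)
9^8 ≡ 6^2 = 36 ≡ 13 (mod 23)
9^16 ≡ 13^2 = 169 ≡ 8 (mod 23)
9^32 ≡ 8^2 = 64 ≡ 18 (mod 23)
9^64 ≡ 18^2 = 324 ≡ 2 (mod 23)
9^128 ≡ 2^2 = 4 (mod 23)
9^256 ≡ 4^2 = 16 (mod 23)
9^391 = 9^256 * 9^128 * 9^4 * 9^2 * 9^1 ≡ 16 * 4 * 6 * 12 * 9 (mod 23).
Accumulate the product:
16 * 4 = 64 ≡ 18
18 * 6 = 108 ≡ 16
16 * 12 = 192 ≡ 8
8 * 9 = 72 ≡ 3

3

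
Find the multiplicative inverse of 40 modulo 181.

181 = 4·40 + 21
40 = 1·21 + 19
21 = 1·19 + 2
19 = 9·2 + 1
2 = 2·1 + 0
gcd(40, 181) = 1, so the inverse exists.
Bézout: 1 = −19·181 + 86·40.
So 40⁻¹ ≡ 86 (mod 181).

86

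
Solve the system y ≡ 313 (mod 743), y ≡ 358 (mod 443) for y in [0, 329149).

313116

743⁻¹ mod 443: 743·285 ≡ 1 (mod 443), so 743⁻¹ ≡ 285.
y = 313 + 743·((358 − 313)·285 mod 443) = 313 + 743·421 = 313116.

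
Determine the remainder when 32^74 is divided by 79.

By square-and-multiply:
74 in binary is 1001010, i.e. 74 = 64 + 8 + 2.
32^1 ≡ 32 (mod 79)
32^2 ≡ 32^2 = 1024 ≡ 76 (mod 79)
32^4 ≡ 76^2 = 5776 ≡ 9 (mod 79)
32^8 ≡ 9^2 = 81 ≡ 2 (mod 79)
32^16 ≡ 2^2 = 4 (mod 79)
32^32 ≡ 4^2 = 16 (mod 79)
32^64 ≡ 16^2 = 256 ≡ 19 (mod 79)
32^74 = 32^64 × 32^8 × 32^2 ≡ 19 × 2 × 76 (mod 79).
Accumulate the product:
19 × 2 = 38
38 × 76 = 2888 ≡ 44

44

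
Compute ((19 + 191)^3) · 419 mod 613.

344

19 + 191 = 210
(210)^3 ≡ 409 (mod 613)
409 · 419 = 171371 ≡ 344 (mod 613)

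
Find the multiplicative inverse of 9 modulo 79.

79 = 8·9 + 7
9 = 1·7 + 2
7 = 3·2 + 1
2 = 2·1 + 0
gcd(9, 79) = 1, so the inverse exists.
Back-substitute for 1:
1 = 1·7 − 3·2
  = −3·9 + 4·7
  = 4·79 − 35·9
So 9⁻¹ ≡ −35 ≡ 44 (mod 79).

44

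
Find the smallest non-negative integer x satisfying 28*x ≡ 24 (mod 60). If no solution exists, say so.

gcd(28, 60) = 4, and 4 | 24, so solutions exist.
Divide through by 4: 7*x ≡ 6 (mod 15).
7⁻¹ ≡ 13 (mod 15).
x ≡ 13*6 ≡ 3 (mod 15).
The smallest non-negative solution is x = 3.

3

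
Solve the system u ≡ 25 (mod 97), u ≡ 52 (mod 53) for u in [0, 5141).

97⁻¹ mod 53: 97·47 ≡ 1 (mod 53), so 97⁻¹ ≡ 47.
u = 25 + 97·((52 − 25)·47 mod 53) = 25 + 97·50 = 4875.

4875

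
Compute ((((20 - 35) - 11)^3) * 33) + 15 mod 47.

20 - 35 = -15 ≡ 32 (mod 47)
32 - 11 = 21
(21)^3 ≡ 2 (mod 47)
2 * 33 = 66 ≡ 19 (mod 47)
19 + 15 = 34

34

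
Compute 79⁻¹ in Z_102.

31

102 = 1×79 + 23
79 = 3×23 + 10
23 = 2×10 + 3
10 = 3×3 + 1
3 = 3×1 + 0
gcd(79, 102) = 1, so the inverse exists.
Back-substitute for 1:
1 = 1×10 − 3×3
  = −3×23 + 7×10
  = 7×79 − 24×23
  = −24×102 + 31×79
So 79⁻¹ ≡ 31 (mod 102).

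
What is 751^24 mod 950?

201

24 in binary is 11000, i.e. 24 = 16 + 8.
751^1 ≡ 751 (mod 950)
751^2 ≡ 751^2 = 564001 ≡ 651 (mod 950)
751^4 ≡ 651^2 = 423801 ≡ 101 (mod 950)
751^8 ≡ 101^2 = 10201 ≡ 701 (mod 950)
751^16 ≡ 701^2 = 491401 ≡ 251 (mod 950)
751^24 = 751^16 · 751^8 ≡ 251 · 701 (mod 950).
251 · 701 = 175951 ≡ 201 (mod 950).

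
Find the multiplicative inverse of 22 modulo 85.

58

85 = 3*22 + 19
22 = 1*19 + 3
19 = 6*3 + 1
3 = 3*1 + 0
gcd(22, 85) = 1, so the inverse exists.
Bézout: 1 = 7*85 − 27*22.
So 22⁻¹ ≡ −27 ≡ 58 (mod 85).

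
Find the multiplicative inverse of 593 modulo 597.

Apply the Euclidean algorithm and back-substitute:
597 = 1*593 + 4
593 = 148*4 + 1
4 = 4*1 + 0
gcd(593, 597) = 1, so the inverse exists.
Back-substitute for 1:
1 = 1*593 − 148*4
  = −148*597 + 149*593
So 593⁻¹ ≡ 149 (mod 597).

149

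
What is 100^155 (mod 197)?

188

Using repeated squaring:
100^1 ≡ 100 (mod 197)
100^2 ≡ 100^2 = 10000 ≡ 150 (mod 197)
100^4 ≡ 150^2 = 22500 ≡ 42 (mod 197)
100^8 ≡ 42^2 = 1764 ≡ 188 (mod 197)
100^16 ≡ 188^2 = 35344 ≡ 81 (mod 197)
100^32 ≡ 81^2 = 6561 ≡ 60 (mod 197)
100^64 ≡ 60^2 = 3600 ≡ 54 (mod 197)
100^128 ≡ 54^2 = 2916 ≡ 158 (mod 197)
100^155 = 100^128 × 100^16 × 100^8 × 100^2 × 100^1 ≡ 158 × 81 × 188 × 150 × 100 (mod 197).
Accumulate the product:
158 × 81 = 12798 ≡ 190
190 × 188 = 35720 ≡ 63
63 × 150 = 9450 ≡ 191
191 × 100 = 19100 ≡ 188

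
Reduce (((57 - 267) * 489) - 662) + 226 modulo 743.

151

57 - 267 = -210 ≡ 533 (mod 743)
533 * 489 = 260637 ≡ 587 (mod 743)
587 - 662 = -75 ≡ 668 (mod 743)
668 + 226 = 894 ≡ 151 (mod 743)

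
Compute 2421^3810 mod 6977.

3810 in binary is 111011100010, i.e. 3810 = 2048 + 1024 + 512 + 128 + 64 + 32 + 2.
2421^1 ≡ 2421 (mod 6977)
2421^2 ≡ 2421^2 = 5861241 ≡ 561 (mod 6977)
2421^4 ≡ 561^2 = 314721 ≡ 756 (mod 6977)
2421^8 ≡ 756^2 = 571536 ≡ 6399 (mod 6977)
2421^16 ≡ 6399^2 = 40947201 ≡ 6165 (mod 6977)
2421^32 ≡ 6165^2 = 38007225 ≡ 3506 (mod 6977)
2421^64 ≡ 3506^2 = 12292036 ≡ 5539 (mod 6977)
2421^128 ≡ 5539^2 = 30680521 ≡ 2652 (mod 6977)
2421^256 ≡ 2652^2 = 7033104 ≡ 288 (mod 6977)
2421^512 ≡ 288^2 = 82944 ≡ 6197 (mod 6977)
2421^1024 ≡ 6197^2 = 38402809 ≡ 1401 (mod 6977)
2421^2048 ≡ 1401^2 = 1962801 ≡ 2264 (mod 6977)
2421^3810 = 2421^2048 · 2421^1024 · 2421^512 · 2421^128 · 2421^64 · 2421^32 · 2421^2 ≡ 2264 · 1401 · 6197 · 2652 · 5539 · 3506 · 561 (mod 6977).
Accumulate the product:
2264 · 1401 = 3171864 ≡ 4306
4306 · 6197 = 26684282 ≡ 4234
4234 · 2652 = 11228568 ≡ 2575
2575 · 5539 = 14262925 ≡ 1937
1937 · 3506 = 6791122 ≡ 2501
2501 · 561 = 1403061 ≡ 684

684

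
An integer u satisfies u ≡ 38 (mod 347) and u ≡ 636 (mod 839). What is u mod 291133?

135715

347⁻¹ mod 839: 347*162 ≡ 1 (mod 839), so 347⁻¹ ≡ 162.
u = 38 + 347*((636 − 38)*162 mod 839) = 38 + 347*391 = 135715.
Check: 135715 mod 347 = 38, 135715 mod 839 = 636. ✓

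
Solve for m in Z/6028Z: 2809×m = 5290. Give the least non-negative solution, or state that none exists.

4826

gcd(2809, 6028) = 1, so a unique solution mod 6028 exists.
2809⁻¹ ≡ 4249 (mod 6028).
m ≡ 4249×5290 ≡ 4826 (mod 6028).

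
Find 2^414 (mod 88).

16

Using repeated squaring:
2^1 ≡ 2 (mod 88)
2^2 ≡ 2^2 = 4 (mod 88)
2^4 ≡ 4^2 = 16 (mod 88)
2^8 ≡ 16^2 = 256 ≡ 80 (mod 88)
2^16 ≡ 80^2 = 6400 ≡ 64 (mod 88)
2^32 ≡ 64^2 = 4096 ≡ 48 (mod 88)
2^64 ≡ 48^2 = 2304 ≡ 16 (mod 88)
2^128 ≡ 16^2 = 256 ≡ 80 (mod 88)
2^256 ≡ 80^2 = 6400 ≡ 64 (mod 88)
2^414 = 2^256 * 2^128 * 2^16 * 2^8 * 2^4 * 2^2 ≡ 64 * 80 * 64 * 80 * 16 * 4 (mod 88).
Accumulate the product:
64 * 80 = 5120 ≡ 16
16 * 64 = 1024 ≡ 56
56 * 80 = 4480 ≡ 80
80 * 16 = 1280 ≡ 48
48 * 4 = 192 ≡ 16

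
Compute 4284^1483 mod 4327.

By square-and-multiply:
4284^1 ≡ 4284 (mod 4327)
4284^2 ≡ 4284^2 = 18352656 ≡ 1849 (mod 4327)
4284^4 ≡ 1849^2 = 3418801 ≡ 471 (mod 4327)
4284^8 ≡ 471^2 = 221841 ≡ 1164 (mod 4327)
4284^16 ≡ 1164^2 = 1354896 ≡ 545 (mod 4327)
4284^32 ≡ 545^2 = 297025 ≡ 2789 (mod 4327)
4284^64 ≡ 2789^2 = 7778521 ≡ 2902 (mod 4327)
4284^128 ≡ 2902^2 = 8421604 ≡ 1262 (mod 4327)
4284^256 ≡ 1262^2 = 1592644 ≡ 308 (mod 4327)
4284^512 ≡ 308^2 = 94864 ≡ 3997 (mod 4327)
4284^1024 ≡ 3997^2 = 15976009 ≡ 725 (mod 4327)
4284^1483 = 4284^1024 · 4284^256 · 4284^128 · 4284^64 · 4284^8 · 4284^2 · 4284^1 ≡ 725 · 308 · 1262 · 2902 · 1164 · 1849 · 4284 (mod 4327).
Accumulate the product:
725 · 308 = 223300 ≡ 2623
2623 · 1262 = 3310226 ≡ 71
71 · 2902 = 206042 ≡ 2673
2673 · 1164 = 3111372 ≡ 259
259 · 1849 = 478891 ≡ 2921
2921 · 4284 = 12513564 ≡ 4207

4207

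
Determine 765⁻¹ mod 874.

441

Apply the Euclidean algorithm and back-substitute:
874 = 1·765 + 109
765 = 7·109 + 2
109 = 54·2 + 1
2 = 2·1 + 0
gcd(765, 874) = 1, so the inverse exists.
Back-substitute for 1:
1 = 1·109 − 54·2
  = −54·765 + 379·109
  = 379·874 − 433·765
So 765⁻¹ ≡ −433 ≡ 441 (mod 874).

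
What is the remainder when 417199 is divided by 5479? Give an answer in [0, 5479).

417199 = 76×5479 + 795, so 417199 ≡ 795 (mod 5479).

795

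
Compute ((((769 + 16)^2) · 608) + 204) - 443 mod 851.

769 + 16 = 785
(785)^2 ≡ 101 (mod 851)
101 · 608 = 61408 ≡ 136 (mod 851)
136 + 204 = 340
340 - 443 = -103 ≡ 748 (mod 851)

748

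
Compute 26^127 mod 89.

Compute successive squares:
26^1 ≡ 26 (mod 89)
26^2 ≡ 26^2 = 676 ≡ 53 (mod 89)
26^4 ≡ 53^2 = 2809 ≡ 50 (mod 89)
26^8 ≡ 50^2 = 2500 ≡ 8 (mod 89)
26^16 ≡ 8^2 = 64 (mod 89)
26^32 ≡ 64^2 = 4096 ≡ 2 (mod 89)
26^64 ≡ 2^2 = 4 (mod 89)
26^127 = 26^64 * 26^32 * 26^16 * 26^8 * 26^4 * 26^2 * 26^1 ≡ 4 * 2 * 64 * 8 * 50 * 53 * 26 (mod 89).
Accumulate the product:
4 * 2 = 8
8 * 64 = 512 ≡ 67
67 * 8 = 536 ≡ 2
2 * 50 = 100 ≡ 11
11 * 53 = 583 ≡ 49
49 * 26 = 1274 ≡ 28

28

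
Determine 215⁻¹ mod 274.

65

Run the extended Euclidean algorithm:
274 = 1*215 + 59
215 = 3*59 + 38
59 = 1*38 + 21
38 = 1*21 + 17
21 = 1*17 + 4
17 = 4*4 + 1
4 = 4*1 + 0
gcd(215, 274) = 1, so the inverse exists.
Back-substitute for 1:
1 = 1*17 − 4*4
  = −4*21 + 5*17
  = 5*38 − 9*21
  = −9*59 + 14*38
  = 14*215 − 51*59
  = −51*274 + 65*215
So 215⁻¹ ≡ 65 (mod 274).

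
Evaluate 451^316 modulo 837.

316 in binary is 100111100, i.e. 316 = 256 + 32 + 16 + 8 + 4.
451^1 ≡ 451 (mod 837)
451^2 ≡ 451^2 = 203401 ≡ 10 (mod 837)
451^4 ≡ 10^2 = 100 (mod 837)
451^8 ≡ 100^2 = 10000 ≡ 793 (mod 837)
451^16 ≡ 793^2 = 628849 ≡ 262 (mod 837)
451^32 ≡ 262^2 = 68644 ≡ 10 (mod 837)
451^64 ≡ 10^2 = 100 (mod 837)
451^128 ≡ 100^2 = 10000 ≡ 793 (mod 837)
451^256 ≡ 793^2 = 628849 ≡ 262 (mod 837)
451^316 = 451^256 × 451^32 × 451^16 × 451^8 × 451^4 ≡ 262 × 10 × 262 × 793 × 100 (mod 837).
Accumulate the product:
262 × 10 = 2620 ≡ 109
109 × 262 = 28558 ≡ 100
100 × 793 = 79300 ≡ 622
622 × 100 = 62200 ≡ 262

262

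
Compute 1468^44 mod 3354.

1756

Compute successive squares:
44 in binary is 101100, i.e. 44 = 32 + 8 + 4.
1468^1 ≡ 1468 (mod 3354)
1468^2 ≡ 1468^2 = 2155024 ≡ 1756 (mod 3354)
1468^4 ≡ 1756^2 = 3083536 ≡ 1210 (mod 3354)
1468^8 ≡ 1210^2 = 1464100 ≡ 1756 (mod 3354)
1468^16 ≡ 1756^2 = 3083536 ≡ 1210 (mod 3354)
1468^32 ≡ 1210^2 = 1464100 ≡ 1756 (mod 3354)
1468^44 = 1468^32 × 1468^8 × 1468^4 ≡ 1756 × 1756 × 1210 (mod 3354).
Accumulate the product:
1756 × 1756 = 3083536 ≡ 1210
1210 × 1210 = 1464100 ≡ 1756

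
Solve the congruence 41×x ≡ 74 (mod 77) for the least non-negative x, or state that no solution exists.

45

gcd(41, 77) = 1, so a unique solution mod 77 exists.
41⁻¹ ≡ 62 (mod 77).
x ≡ 62×74 ≡ 45 (mod 77).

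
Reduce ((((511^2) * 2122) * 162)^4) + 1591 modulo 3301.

(511)^2 ≡ 342 (mod 3301)
342 * 2122 = 725724 ≡ 2805 (mod 3301)
2805 * 162 = 454410 ≡ 2173 (mod 3301)
(2173)^4 ≡ 2321 (mod 3301)
2321 + 1591 = 3912 ≡ 611 (mod 3301)

611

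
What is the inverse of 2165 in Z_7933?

Run the extended Euclidean algorithm:
7933 = 3×2165 + 1438
2165 = 1×1438 + 727
1438 = 1×727 + 711
727 = 1×711 + 16
711 = 44×16 + 7
16 = 2×7 + 2
7 = 3×2 + 1
2 = 2×1 + 0
gcd(2165, 7933) = 1, so the inverse exists.
Bézout: 1 = 947×7933 − 3470×2165.
So 2165⁻¹ ≡ −3470 ≡ 4463 (mod 7933).

4463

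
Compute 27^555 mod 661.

Using repeated squaring:
555 in binary is 1000101011, i.e. 555 = 512 + 32 + 8 + 2 + 1.
27^1 ≡ 27 (mod 661)
27^2 ≡ 27^2 = 729 ≡ 68 (mod 661)
27^4 ≡ 68^2 = 4624 ≡ 658 (mod 661)
27^8 ≡ 658^2 = 432964 ≡ 9 (mod 661)
27^16 ≡ 9^2 = 81 (mod 661)
27^32 ≡ 81^2 = 6561 ≡ 612 (mod 661)
27^64 ≡ 612^2 = 374544 ≡ 418 (mod 661)
27^128 ≡ 418^2 = 174724 ≡ 220 (mod 661)
27^256 ≡ 220^2 = 48400 ≡ 147 (mod 661)
27^512 ≡ 147^2 = 21609 ≡ 457 (mod 661)
27^555 = 27^512 · 27^32 · 27^8 · 27^2 · 27^1 ≡ 457 · 612 · 9 · 68 · 27 (mod 661).
Accumulate the product:
457 · 612 = 279684 ≡ 81
81 · 9 = 729 ≡ 68
68 · 68 = 4624 ≡ 658
658 · 27 = 17766 ≡ 580

580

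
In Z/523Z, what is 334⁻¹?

523 = 1*334 + 189
334 = 1*189 + 145
189 = 1*145 + 44
145 = 3*44 + 13
44 = 3*13 + 5
13 = 2*5 + 3
5 = 1*3 + 2
3 = 1*2 + 1
2 = 2*1 + 0
gcd(334, 523) = 1, so the inverse exists.
Bézout: 1 = −129*523 + 202*334.
So 334⁻¹ ≡ 202 (mod 523).

202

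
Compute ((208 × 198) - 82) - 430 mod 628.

480

208 × 198 = 41184 ≡ 364 (mod 628)
364 - 82 = 282
282 - 430 = -148 ≡ 480 (mod 628)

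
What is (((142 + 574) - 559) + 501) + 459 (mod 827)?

142 + 574 = 716
716 - 559 = 157
157 + 501 = 658
658 + 459 = 1117 ≡ 290 (mod 827)

290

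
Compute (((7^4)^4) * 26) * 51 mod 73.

(7)^4 ≡ 65 (mod 73)
(65)^4 ≡ 8 (mod 73)
8 * 26 = 208 ≡ 62 (mod 73)
62 * 51 = 3162 ≡ 23 (mod 73)

23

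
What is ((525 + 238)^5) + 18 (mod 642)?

595

525 + 238 = 763 ≡ 121 (mod 642)
(121)^5 ≡ 577 (mod 642)
577 + 18 = 595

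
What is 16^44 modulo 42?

Compute successive squares:
44 in binary is 101100, i.e. 44 = 32 + 8 + 4.
16^1 ≡ 16 (mod 42)
16^2 ≡ 16^2 = 256 ≡ 4 (mod 42)
16^4 ≡ 4^2 = 16 (mod 42)
16^8 ≡ 16^2 = 256 ≡ 4 (mod 42)
16^16 ≡ 4^2 = 16 (mod 42)
16^32 ≡ 16^2 = 256 ≡ 4 (mod 42)
16^44 = 16^32 * 16^8 * 16^4 ≡ 4 * 4 * 16 (mod 42).
Accumulate the product:
4 * 4 = 16
16 * 16 = 256 ≡ 4

4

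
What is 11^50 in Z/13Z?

4

50 in binary is 110010, i.e. 50 = 32 + 16 + 2.
11^1 ≡ 11 (mod 13)
11^2 ≡ 11^2 = 121 ≡ 4 (mod 13)
11^4 ≡ 4^2 = 16 ≡ 3 (mod 13)
11^8 ≡ 3^2 = 9 (mod 13)
11^16 ≡ 9^2 = 81 ≡ 3 (mod 13)
11^32 ≡ 3^2 = 9 (mod 13)
11^50 = 11^32 · 11^16 · 11^2 ≡ 9 · 3 · 4 (mod 13).
Accumulate the product:
9 · 3 = 27 ≡ 1
1 · 4 = 4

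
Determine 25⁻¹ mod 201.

193

By the extended Euclidean algorithm:
201 = 8·25 + 1
25 = 25·1 + 0
gcd(25, 201) = 1, so the inverse exists.
Bézout: 1 = 1·201 − 8·25.
So 25⁻¹ ≡ −8 ≡ 193 (mod 201).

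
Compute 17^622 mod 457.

By square-and-multiply:
622 in binary is 1001101110, i.e. 622 = 512 + 64 + 32 + 8 + 4 + 2.
17^1 ≡ 17 (mod 457)
17^2 ≡ 17^2 = 289 (mod 457)
17^4 ≡ 289^2 = 83521 ≡ 347 (mod 457)
17^8 ≡ 347^2 = 120409 ≡ 218 (mod 457)
17^16 ≡ 218^2 = 47524 ≡ 453 (mod 457)
17^32 ≡ 453^2 = 205209 ≡ 16 (mod 457)
17^64 ≡ 16^2 = 256 (mod 457)
17^128 ≡ 256^2 = 65536 ≡ 185 (mod 457)
17^256 ≡ 185^2 = 34225 ≡ 407 (mod 457)
17^512 ≡ 407^2 = 165649 ≡ 215 (mod 457)
17^622 = 17^512 * 17^64 * 17^32 * 17^8 * 17^4 * 17^2 ≡ 215 * 256 * 16 * 218 * 347 * 289 (mod 457).
Accumulate the product:
215 * 256 = 55040 ≡ 200
200 * 16 = 3200 ≡ 1
1 * 218 = 218
218 * 347 = 75646 ≡ 241
241 * 289 = 69649 ≡ 185

185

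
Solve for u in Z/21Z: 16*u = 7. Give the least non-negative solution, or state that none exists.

gcd(16, 21) = 1, so a unique solution mod 21 exists.
16⁻¹ ≡ 4 (mod 21).
u ≡ 4*7 ≡ 7 (mod 21).

7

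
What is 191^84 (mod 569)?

84 in binary is 1010100, i.e. 84 = 64 + 16 + 4.
191^1 ≡ 191 (mod 569)
191^2 ≡ 191^2 = 36481 ≡ 65 (mod 569)
191^4 ≡ 65^2 = 4225 ≡ 242 (mod 569)
191^8 ≡ 242^2 = 58564 ≡ 526 (mod 569)
191^16 ≡ 526^2 = 276676 ≡ 142 (mod 569)
191^32 ≡ 142^2 = 20164 ≡ 249 (mod 569)
191^64 ≡ 249^2 = 62001 ≡ 549 (mod 569)
191^84 = 191^64 * 191^16 * 191^4 ≡ 549 * 142 * 242 (mod 569).
Accumulate the product:
549 * 142 = 77958 ≡ 5
5 * 242 = 1210 ≡ 72

72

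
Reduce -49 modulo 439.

390

-49 = -1×439 + 390, so -49 ≡ 390 (mod 439).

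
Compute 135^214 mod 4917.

By square-and-multiply:
214 in binary is 11010110, i.e. 214 = 128 + 64 + 16 + 4 + 2.
135^1 ≡ 135 (mod 4917)
135^2 ≡ 135^2 = 18225 ≡ 3474 (mod 4917)
135^4 ≡ 3474^2 = 12068676 ≡ 2358 (mod 4917)
135^8 ≡ 2358^2 = 5560164 ≡ 3954 (mod 4917)
135^16 ≡ 3954^2 = 15634116 ≡ 2973 (mod 4917)
135^32 ≡ 2973^2 = 8838729 ≡ 2880 (mod 4917)
135^64 ≡ 2880^2 = 8294400 ≡ 4338 (mod 4917)
135^128 ≡ 4338^2 = 18818244 ≡ 885 (mod 4917)
135^214 = 135^128 · 135^64 · 135^16 · 135^4 · 135^2 ≡ 885 · 4338 · 2973 · 2358 · 3474 (mod 4917).
Accumulate the product:
885 · 4338 = 3839130 ≡ 3870
3870 · 2973 = 11505510 ≡ 4647
4647 · 2358 = 10957626 ≡ 2550
2550 · 3474 = 8858700 ≡ 3183

3183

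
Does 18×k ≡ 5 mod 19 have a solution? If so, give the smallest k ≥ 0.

gcd(18, 19) = 1, so a unique solution mod 19 exists.
18⁻¹ ≡ 18 (mod 19).
k ≡ 18×5 ≡ 14 (mod 19).

14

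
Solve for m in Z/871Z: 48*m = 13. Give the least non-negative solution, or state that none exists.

gcd(48, 871) = 1, so a unique solution mod 871 exists.
48⁻¹ ≡ 744 (mod 871).
m ≡ 744*13 ≡ 91 (mod 871).

91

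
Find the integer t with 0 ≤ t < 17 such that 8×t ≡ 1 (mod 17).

15

Apply the Euclidean algorithm and back-substitute:
17 = 2*8 + 1
8 = 8*1 + 0
gcd(8, 17) = 1, so the inverse exists.
Back-substitute for 1:
1 = 1*17 − 2*8
So 8⁻¹ ≡ −2 ≡ 15 (mod 17).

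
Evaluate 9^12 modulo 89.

By square-and-multiply:
12 in binary is 1100, i.e. 12 = 8 + 4.
9^1 ≡ 9 (mod 89)
9^2 ≡ 9^2 = 81 (mod 89)
9^4 ≡ 81^2 = 6561 ≡ 64 (mod 89)
9^8 ≡ 64^2 = 4096 ≡ 2 (mod 89)
9^12 = 9^8 * 9^4 ≡ 2 * 64 (mod 89).
2 * 64 = 128 ≡ 39 (mod 89).

39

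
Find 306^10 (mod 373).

158

10 in binary is 1010, i.e. 10 = 8 + 2.
306^1 ≡ 306 (mod 373)
306^2 ≡ 306^2 = 93636 ≡ 13 (mod 373)
306^4 ≡ 13^2 = 169 (mod 373)
306^8 ≡ 169^2 = 28561 ≡ 213 (mod 373)
306^10 = 306^8 · 306^2 ≡ 213 · 13 (mod 373).
213 · 13 = 2769 ≡ 158 (mod 373).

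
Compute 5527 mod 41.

5527 = 134×41 + 33, so 5527 ≡ 33 (mod 41).

33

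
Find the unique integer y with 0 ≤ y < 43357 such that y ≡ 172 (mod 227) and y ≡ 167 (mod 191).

8571

227⁻¹ mod 191: 227·69 ≡ 1 (mod 191), so 227⁻¹ ≡ 69.
y = 172 + 227·((167 − 172)·69 mod 191) = 172 + 227·37 = 8571.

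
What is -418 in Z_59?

-418 = -8·59 + 54, so -418 ≡ 54 (mod 59).

54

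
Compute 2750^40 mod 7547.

5378

Compute successive squares:
40 in binary is 101000, i.e. 40 = 32 + 8.
2750^1 ≡ 2750 (mod 7547)
2750^2 ≡ 2750^2 = 7562500 ≡ 406 (mod 7547)
2750^4 ≡ 406^2 = 164836 ≡ 6349 (mod 7547)
2750^8 ≡ 6349^2 = 40309801 ≡ 1274 (mod 7547)
2750^16 ≡ 1274^2 = 1623076 ≡ 471 (mod 7547)
2750^32 ≡ 471^2 = 221841 ≡ 2978 (mod 7547)
2750^40 = 2750^32 · 2750^8 ≡ 2978 · 1274 (mod 7547).
2978 · 1274 = 3793972 ≡ 5378 (mod 7547).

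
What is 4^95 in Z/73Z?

Compute successive squares:
95 in binary is 1011111, i.e. 95 = 64 + 16 + 8 + 4 + 2 + 1.
4^1 ≡ 4 (mod 73)
4^2 ≡ 4^2 = 16 (mod 73)
4^4 ≡ 16^2 = 256 ≡ 37 (mod 73)
4^8 ≡ 37^2 = 1369 ≡ 55 (mod 73)
4^16 ≡ 55^2 = 3025 ≡ 32 (mod 73)
4^32 ≡ 32^2 = 1024 ≡ 2 (mod 73)
4^64 ≡ 2^2 = 4 (mod 73)
4^95 = 4^64 · 4^16 · 4^8 · 4^4 · 4^2 · 4^1 ≡ 4 · 32 · 55 · 37 · 16 · 4 (mod 73).
Accumulate the product:
4 · 32 = 128 ≡ 55
55 · 55 = 3025 ≡ 32
32 · 37 = 1184 ≡ 16
16 · 16 = 256 ≡ 37
37 · 4 = 148 ≡ 2

2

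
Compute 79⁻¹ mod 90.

49

By the extended Euclidean algorithm:
90 = 1*79 + 11
79 = 7*11 + 2
11 = 5*2 + 1
2 = 2*1 + 0
gcd(79, 90) = 1, so the inverse exists.
Bézout: 1 = 36*90 − 41*79.
So 79⁻¹ ≡ −41 ≡ 49 (mod 90).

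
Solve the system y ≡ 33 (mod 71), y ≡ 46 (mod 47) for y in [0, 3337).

71⁻¹ mod 47: 71×2 ≡ 1 (mod 47), so 71⁻¹ ≡ 2.
y = 33 + 71×((46 − 33)×2 mod 47) = 33 + 71×26 = 1879.
Check: 1879 mod 71 = 33, 1879 mod 47 = 46. ✓

1879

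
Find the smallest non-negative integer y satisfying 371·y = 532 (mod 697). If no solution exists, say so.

225

gcd(371, 697) = 1, so a unique solution mod 697 exists.
371⁻¹ ≡ 62 (mod 697).
y ≡ 62·532 ≡ 225 (mod 697).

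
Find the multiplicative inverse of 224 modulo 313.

211

By the extended Euclidean algorithm:
313 = 1·224 + 89
224 = 2·89 + 46
89 = 1·46 + 43
46 = 1·43 + 3
43 = 14·3 + 1
3 = 3·1 + 0
gcd(224, 313) = 1, so the inverse exists.
Bézout: 1 = 73·313 − 102·224.
So 224⁻¹ ≡ −102 ≡ 211 (mod 313).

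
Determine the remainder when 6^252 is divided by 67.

62

Compute successive squares:
252 in binary is 11111100, i.e. 252 = 128 + 64 + 32 + 16 + 8 + 4.
6^1 ≡ 6 (mod 67)
6^2 ≡ 6^2 = 36 (mod 67)
6^4 ≡ 36^2 = 1296 ≡ 23 (mod 67)
6^8 ≡ 23^2 = 529 ≡ 60 (mod 67)
6^16 ≡ 60^2 = 3600 ≡ 49 (mod 67)
6^32 ≡ 49^2 = 2401 ≡ 56 (mod 67)
6^64 ≡ 56^2 = 3136 ≡ 54 (mod 67)
6^128 ≡ 54^2 = 2916 ≡ 35 (mod 67)
6^252 = 6^128 · 6^64 · 6^32 · 6^16 · 6^8 · 6^4 ≡ 35 · 54 · 56 · 49 · 60 · 23 (mod 67).
Accumulate the product:
35 · 54 = 1890 ≡ 14
14 · 56 = 784 ≡ 47
47 · 49 = 2303 ≡ 25
25 · 60 = 1500 ≡ 26
26 · 23 = 598 ≡ 62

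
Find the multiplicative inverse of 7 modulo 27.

4

Run the extended Euclidean algorithm:
27 = 3×7 + 6
7 = 1×6 + 1
6 = 6×1 + 0
gcd(7, 27) = 1, so the inverse exists.
Back-substitute for 1:
1 = 1×7 − 1×6
  = −1×27 + 4×7
So 7⁻¹ ≡ 4 (mod 27).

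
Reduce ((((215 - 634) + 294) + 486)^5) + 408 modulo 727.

15

215 - 634 = -419 ≡ 308 (mod 727)
308 + 294 = 602
602 + 486 = 1088 ≡ 361 (mod 727)
(361)^5 ≡ 334 (mod 727)
334 + 408 = 742 ≡ 15 (mod 727)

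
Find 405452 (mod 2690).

1952

405452 = 150·2690 + 1952, so 405452 ≡ 1952 (mod 2690).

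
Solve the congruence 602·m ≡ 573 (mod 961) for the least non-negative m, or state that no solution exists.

gcd(602, 961) = 1, so a unique solution mod 961 exists.
602⁻¹ ≡ 787 (mod 961).
m ≡ 787·573 ≡ 242 (mod 961).

242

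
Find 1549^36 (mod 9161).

36 in binary is 100100, i.e. 36 = 32 + 4.
1549^1 ≡ 1549 (mod 9161)
1549^2 ≡ 1549^2 = 2399401 ≡ 8380 (mod 9161)
1549^4 ≡ 8380^2 = 70224400 ≡ 5335 (mod 9161)
1549^8 ≡ 5335^2 = 28462225 ≡ 8159 (mod 9161)
1549^16 ≡ 8159^2 = 66569281 ≡ 5455 (mod 9161)
1549^32 ≡ 5455^2 = 29757025 ≡ 2097 (mod 9161)
1549^36 = 1549^32 * 1549^4 ≡ 2097 * 5335 (mod 9161).
2097 * 5335 = 11187495 ≡ 1914 (mod 9161).

1914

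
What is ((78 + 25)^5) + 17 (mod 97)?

33

78 + 25 = 103 ≡ 6 (mod 97)
(6)^5 ≡ 16 (mod 97)
16 + 17 = 33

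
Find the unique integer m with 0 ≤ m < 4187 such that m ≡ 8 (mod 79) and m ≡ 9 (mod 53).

79⁻¹ mod 53: 79×51 ≡ 1 (mod 53), so 79⁻¹ ≡ 51.
m = 8 + 79×((9 − 8)×51 mod 53) = 8 + 79×51 = 4037.

4037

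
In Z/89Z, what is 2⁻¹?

89 = 44*2 + 1
2 = 2*1 + 0
gcd(2, 89) = 1, so the inverse exists.
Back-substitute for 1:
1 = 1*89 − 44*2
So 2⁻¹ ≡ −44 ≡ 45 (mod 89).

45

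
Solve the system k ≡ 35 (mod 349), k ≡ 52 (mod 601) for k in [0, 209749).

349⁻¹ mod 601: 349·31 ≡ 1 (mod 601), so 349⁻¹ ≡ 31.
k = 35 + 349·((52 − 35)·31 mod 601) = 35 + 349·527 = 183958.
Check: 183958 mod 349 = 35, 183958 mod 601 = 52. ✓

183958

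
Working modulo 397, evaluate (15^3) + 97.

(15)^3 ≡ 199 (mod 397)
199 + 97 = 296

296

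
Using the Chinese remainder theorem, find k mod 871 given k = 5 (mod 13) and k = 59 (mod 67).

863

13⁻¹ mod 67: 13*31 ≡ 1 (mod 67), so 13⁻¹ ≡ 31.
k = 5 + 13*((59 − 5)*31 mod 67) = 5 + 13*66 = 863.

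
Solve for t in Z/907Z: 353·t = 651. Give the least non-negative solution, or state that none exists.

gcd(353, 907) = 1, so a unique solution mod 907 exists.
353⁻¹ ≡ 185 (mod 907).
t ≡ 185·651 ≡ 711 (mod 907).

711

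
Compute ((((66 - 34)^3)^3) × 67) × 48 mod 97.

66 - 34 = 32
(32)^3 ≡ 79 (mod 97)
(79)^3 ≡ 85 (mod 97)
85 × 67 = 5695 ≡ 69 (mod 97)
69 × 48 = 3312 ≡ 14 (mod 97)

14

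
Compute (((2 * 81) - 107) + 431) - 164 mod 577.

2 * 81 = 162
162 - 107 = 55
55 + 431 = 486
486 - 164 = 322

322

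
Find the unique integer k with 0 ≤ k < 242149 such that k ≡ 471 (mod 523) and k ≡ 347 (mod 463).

523⁻¹ mod 463: 523*409 ≡ 1 (mod 463), so 523⁻¹ ≡ 409.
k = 471 + 523*((347 − 471)*409 mod 463) = 471 + 523*214 = 112393.

112393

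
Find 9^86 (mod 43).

38

86 in binary is 1010110, i.e. 86 = 64 + 16 + 4 + 2.
9^1 ≡ 9 (mod 43)
9^2 ≡ 9^2 = 81 ≡ 38 (mod 43)
9^4 ≡ 38^2 = 1444 ≡ 25 (mod 43)
9^8 ≡ 25^2 = 625 ≡ 23 (mod 43)
9^16 ≡ 23^2 = 529 ≡ 13 (mod 43)
9^32 ≡ 13^2 = 169 ≡ 40 (mod 43)
9^64 ≡ 40^2 = 1600 ≡ 9 (mod 43)
9^86 = 9^64 * 9^16 * 9^4 * 9^2 ≡ 9 * 13 * 25 * 38 (mod 43).
Accumulate the product:
9 * 13 = 117 ≡ 31
31 * 25 = 775 ≡ 1
1 * 38 = 38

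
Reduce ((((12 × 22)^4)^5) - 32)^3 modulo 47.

37

12 × 22 = 264 ≡ 29 (mod 47)
(29)^4 ≡ 25 (mod 47)
(25)^5 ≡ 12 (mod 47)
12 - 32 = -20 ≡ 27 (mod 47)
(27)^3 ≡ 37 (mod 47)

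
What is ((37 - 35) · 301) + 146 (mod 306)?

136

37 - 35 = 2
2 · 301 = 602 ≡ 296 (mod 306)
296 + 146 = 442 ≡ 136 (mod 306)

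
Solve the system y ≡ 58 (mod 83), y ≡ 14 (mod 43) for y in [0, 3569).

83⁻¹ mod 43: 83·14 ≡ 1 (mod 43), so 83⁻¹ ≡ 14.
y = 58 + 83·((14 − 58)·14 mod 43) = 58 + 83·29 = 2465.

2465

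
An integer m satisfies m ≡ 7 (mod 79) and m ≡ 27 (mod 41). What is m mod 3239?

560

79⁻¹ mod 41: 79×27 ≡ 1 (mod 41), so 79⁻¹ ≡ 27.
m = 7 + 79×((27 − 7)×27 mod 41) = 7 + 79×7 = 560.
Check: 560 mod 79 = 7, 560 mod 41 = 27. ✓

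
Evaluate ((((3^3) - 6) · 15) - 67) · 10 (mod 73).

(3)^3 ≡ 27 (mod 73)
27 - 6 = 21
21 · 15 = 315 ≡ 23 (mod 73)
23 - 67 = -44 ≡ 29 (mod 73)
29 · 10 = 290 ≡ 71 (mod 73)

71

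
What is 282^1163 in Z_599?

Using repeated squaring:
282^1 ≡ 282 (mod 599)
282^2 ≡ 282^2 = 79524 ≡ 456 (mod 599)
282^4 ≡ 456^2 = 207936 ≡ 83 (mod 599)
282^8 ≡ 83^2 = 6889 ≡ 300 (mod 599)
282^16 ≡ 300^2 = 90000 ≡ 150 (mod 599)
282^32 ≡ 150^2 = 22500 ≡ 337 (mod 599)
282^64 ≡ 337^2 = 113569 ≡ 358 (mod 599)
282^128 ≡ 358^2 = 128164 ≡ 577 (mod 599)
282^256 ≡ 577^2 = 332929 ≡ 484 (mod 599)
282^512 ≡ 484^2 = 234256 ≡ 47 (mod 599)
282^1024 ≡ 47^2 = 2209 ≡ 412 (mod 599)
282^1163 = 282^1024 * 282^128 * 282^8 * 282^2 * 282^1 ≡ 412 * 577 * 300 * 456 * 282 (mod 599).
Accumulate the product:
412 * 577 = 237724 ≡ 520
520 * 300 = 156000 ≡ 260
260 * 456 = 118560 ≡ 557
557 * 282 = 157074 ≡ 136

136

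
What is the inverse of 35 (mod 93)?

Run the extended Euclidean algorithm:
93 = 2*35 + 23
35 = 1*23 + 12
23 = 1*12 + 11
12 = 1*11 + 1
11 = 11*1 + 0
gcd(35, 93) = 1, so the inverse exists.
Back-substitute for 1:
1 = 1*12 − 1*11
  = −1*23 + 2*12
  = 2*35 − 3*23
  = −3*93 + 8*35
So 35⁻¹ ≡ 8 (mod 93).

8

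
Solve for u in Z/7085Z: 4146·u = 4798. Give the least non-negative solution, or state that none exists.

818

gcd(4146, 7085) = 1, so a unique solution mod 7085 exists.
4146⁻¹ ≡ 5641 (mod 7085).
u ≡ 5641·4798 ≡ 818 (mod 7085).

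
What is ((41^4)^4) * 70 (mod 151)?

132

(41)^4 ≡ 98 (mod 151)
(98)^4 ≡ 127 (mod 151)
127 * 70 = 8890 ≡ 132 (mod 151)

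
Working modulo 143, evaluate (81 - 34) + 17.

81 - 34 = 47
47 + 17 = 64

64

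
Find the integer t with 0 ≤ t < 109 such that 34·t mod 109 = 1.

Run the extended Euclidean algorithm:
109 = 3·34 + 7
34 = 4·7 + 6
7 = 1·6 + 1
6 = 6·1 + 0
gcd(34, 109) = 1, so the inverse exists.
Bézout: 1 = 5·109 − 16·34.
So 34⁻¹ ≡ −16 ≡ 93 (mod 109).

93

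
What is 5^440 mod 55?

By square-and-multiply:
440 in binary is 110111000, i.e. 440 = 256 + 128 + 32 + 16 + 8.
5^1 ≡ 5 (mod 55)
5^2 ≡ 5^2 = 25 (mod 55)
5^4 ≡ 25^2 = 625 ≡ 20 (mod 55)
5^8 ≡ 20^2 = 400 ≡ 15 (mod 55)
5^16 ≡ 15^2 = 225 ≡ 5 (mod 55)
5^32 ≡ 5^2 = 25 (mod 55)
5^64 ≡ 25^2 = 625 ≡ 20 (mod 55)
5^128 ≡ 20^2 = 400 ≡ 15 (mod 55)
5^256 ≡ 15^2 = 225 ≡ 5 (mod 55)
5^440 = 5^256 × 5^128 × 5^32 × 5^16 × 5^8 ≡ 5 × 15 × 25 × 5 × 15 (mod 55).
Accumulate the product:
5 × 15 = 75 ≡ 20
20 × 25 = 500 ≡ 5
5 × 5 = 25
25 × 15 = 375 ≡ 45

45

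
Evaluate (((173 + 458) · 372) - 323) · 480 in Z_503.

250

173 + 458 = 631 ≡ 128 (mod 503)
128 · 372 = 47616 ≡ 334 (mod 503)
334 - 323 = 11
11 · 480 = 5280 ≡ 250 (mod 503)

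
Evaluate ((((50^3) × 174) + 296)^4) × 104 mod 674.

(50)^3 ≡ 310 (mod 674)
310 × 174 = 53940 ≡ 20 (mod 674)
20 + 296 = 316
(316)^4 ≡ 32 (mod 674)
32 × 104 = 3328 ≡ 632 (mod 674)

632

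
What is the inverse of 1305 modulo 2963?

2686

2963 = 2×1305 + 353
1305 = 3×353 + 246
353 = 1×246 + 107
246 = 2×107 + 32
107 = 3×32 + 11
32 = 2×11 + 10
11 = 1×10 + 1
10 = 10×1 + 0
gcd(1305, 2963) = 1, so the inverse exists.
Bézout: 1 = 122×2963 − 277×1305.
So 1305⁻¹ ≡ −277 ≡ 2686 (mod 2963).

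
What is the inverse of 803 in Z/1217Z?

438

By the extended Euclidean algorithm:
1217 = 1·803 + 414
803 = 1·414 + 389
414 = 1·389 + 25
389 = 15·25 + 14
25 = 1·14 + 11
14 = 1·11 + 3
11 = 3·3 + 2
3 = 1·2 + 1
2 = 2·1 + 0
gcd(803, 1217) = 1, so the inverse exists.
Back-substitute for 1:
1 = 1·3 − 1·2
  = −1·11 + 4·3
  = 4·14 − 5·11
  = −5·25 + 9·14
  = 9·389 − 140·25
  = −140·414 + 149·389
  = 149·803 − 289·414
  = −289·1217 + 438·803
So 803⁻¹ ≡ 438 (mod 1217).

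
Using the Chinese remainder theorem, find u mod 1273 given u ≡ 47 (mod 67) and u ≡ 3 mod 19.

67⁻¹ mod 19: 67·2 ≡ 1 (mod 19), so 67⁻¹ ≡ 2.
u = 47 + 67·((3 − 47)·2 mod 19) = 47 + 67·7 = 516.
Check: 516 mod 67 = 47, 516 mod 19 = 3. ✓

516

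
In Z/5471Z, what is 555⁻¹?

Apply the Euclidean algorithm and back-substitute:
5471 = 9·555 + 476
555 = 1·476 + 79
476 = 6·79 + 2
79 = 39·2 + 1
2 = 2·1 + 0
gcd(555, 5471) = 1, so the inverse exists.
Back-substitute for 1:
1 = 1·79 − 39·2
  = −39·476 + 235·79
  = 235·555 − 274·476
  = −274·5471 + 2701·555
So 555⁻¹ ≡ 2701 (mod 5471).

2701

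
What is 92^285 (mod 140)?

92

285 in binary is 100011101, i.e. 285 = 256 + 16 + 8 + 4 + 1.
92^1 ≡ 92 (mod 140)
92^2 ≡ 92^2 = 8464 ≡ 64 (mod 140)
92^4 ≡ 64^2 = 4096 ≡ 36 (mod 140)
92^8 ≡ 36^2 = 1296 ≡ 36 (mod 140)
92^16 ≡ 36^2 = 1296 ≡ 36 (mod 140)
92^32 ≡ 36^2 = 1296 ≡ 36 (mod 140)
92^64 ≡ 36^2 = 1296 ≡ 36 (mod 140)
92^128 ≡ 36^2 = 1296 ≡ 36 (mod 140)
92^256 ≡ 36^2 = 1296 ≡ 36 (mod 140)
92^285 = 92^256 * 92^16 * 92^8 * 92^4 * 92^1 ≡ 36 * 36 * 36 * 36 * 92 (mod 140).
Accumulate the product:
36 * 36 = 1296 ≡ 36
36 * 36 = 1296 ≡ 36
36 * 36 = 1296 ≡ 36
36 * 92 = 3312 ≡ 92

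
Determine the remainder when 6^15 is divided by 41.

3

By square-and-multiply:
6^1 ≡ 6 (mod 41)
6^2 ≡ 6^2 = 36 (mod 41)
6^4 ≡ 36^2 = 1296 ≡ 25 (mod 41)
6^8 ≡ 25^2 = 625 ≡ 10 (mod 41)
6^15 = 6^8 * 6^4 * 6^2 * 6^1 ≡ 10 * 25 * 36 * 6 (mod 41).
Accumulate the product:
10 * 25 = 250 ≡ 4
4 * 36 = 144 ≡ 21
21 * 6 = 126 ≡ 3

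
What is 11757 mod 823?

11757 = 14·823 + 235, so 11757 ≡ 235 (mod 823).

235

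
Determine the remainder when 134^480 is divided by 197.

132

480 in binary is 111100000, i.e. 480 = 256 + 128 + 64 + 32.
134^1 ≡ 134 (mod 197)
134^2 ≡ 134^2 = 17956 ≡ 29 (mod 197)
134^4 ≡ 29^2 = 841 ≡ 53 (mod 197)
134^8 ≡ 53^2 = 2809 ≡ 51 (mod 197)
134^16 ≡ 51^2 = 2601 ≡ 40 (mod 197)
134^32 ≡ 40^2 = 1600 ≡ 24 (mod 197)
134^64 ≡ 24^2 = 576 ≡ 182 (mod 197)
134^128 ≡ 182^2 = 33124 ≡ 28 (mod 197)
134^256 ≡ 28^2 = 784 ≡ 193 (mod 197)
134^480 = 134^256 · 134^128 · 134^64 · 134^32 ≡ 193 · 28 · 182 · 24 (mod 197).
Accumulate the product:
193 · 28 = 5404 ≡ 85
85 · 182 = 15470 ≡ 104
104 · 24 = 2496 ≡ 132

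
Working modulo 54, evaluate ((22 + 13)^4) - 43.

30

22 + 13 = 35
(35)^4 ≡ 19 (mod 54)
19 - 43 = -24 ≡ 30 (mod 54)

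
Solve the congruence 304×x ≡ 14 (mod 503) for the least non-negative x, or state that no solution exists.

235

gcd(304, 503) = 1, so a unique solution mod 503 exists.
304⁻¹ ≡ 412 (mod 503).
x ≡ 412×14 ≡ 235 (mod 503).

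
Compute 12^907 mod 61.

Compute successive squares:
907 in binary is 1110001011, i.e. 907 = 512 + 256 + 128 + 8 + 2 + 1.
12^1 ≡ 12 (mod 61)
12^2 ≡ 12^2 = 144 ≡ 22 (mod 61)
12^4 ≡ 22^2 = 484 ≡ 57 (mod 61)
12^8 ≡ 57^2 = 3249 ≡ 16 (mod 61)
12^16 ≡ 16^2 = 256 ≡ 12 (mod 61)
12^32 ≡ 12^2 = 144 ≡ 22 (mod 61)
12^64 ≡ 22^2 = 484 ≡ 57 (mod 61)
12^128 ≡ 57^2 = 3249 ≡ 16 (mod 61)
12^256 ≡ 16^2 = 256 ≡ 12 (mod 61)
12^512 ≡ 12^2 = 144 ≡ 22 (mod 61)
12^907 = 12^512 * 12^256 * 12^128 * 12^8 * 12^2 * 12^1 ≡ 22 * 12 * 16 * 16 * 22 * 12 (mod 61).
Accumulate the product:
22 * 12 = 264 ≡ 20
20 * 16 = 320 ≡ 15
15 * 16 = 240 ≡ 57
57 * 22 = 1254 ≡ 34
34 * 12 = 408 ≡ 42

42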